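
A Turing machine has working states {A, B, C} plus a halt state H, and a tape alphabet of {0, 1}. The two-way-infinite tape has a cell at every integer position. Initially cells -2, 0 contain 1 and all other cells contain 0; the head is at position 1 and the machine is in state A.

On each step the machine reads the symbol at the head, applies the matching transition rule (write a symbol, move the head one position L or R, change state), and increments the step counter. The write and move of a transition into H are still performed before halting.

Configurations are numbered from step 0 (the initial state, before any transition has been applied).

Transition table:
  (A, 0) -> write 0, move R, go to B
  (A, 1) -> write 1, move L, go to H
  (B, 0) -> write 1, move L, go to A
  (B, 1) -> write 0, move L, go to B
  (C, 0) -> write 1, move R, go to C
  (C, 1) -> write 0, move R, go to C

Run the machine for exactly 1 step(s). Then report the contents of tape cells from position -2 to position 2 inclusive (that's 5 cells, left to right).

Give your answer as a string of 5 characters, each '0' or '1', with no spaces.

Answer: 10100

Derivation:
Step 1: in state A at pos 1, read 0 -> (A,0)->write 0,move R,goto B. Now: state=B, head=2, tape[-3..3]=0101000 (head:      ^)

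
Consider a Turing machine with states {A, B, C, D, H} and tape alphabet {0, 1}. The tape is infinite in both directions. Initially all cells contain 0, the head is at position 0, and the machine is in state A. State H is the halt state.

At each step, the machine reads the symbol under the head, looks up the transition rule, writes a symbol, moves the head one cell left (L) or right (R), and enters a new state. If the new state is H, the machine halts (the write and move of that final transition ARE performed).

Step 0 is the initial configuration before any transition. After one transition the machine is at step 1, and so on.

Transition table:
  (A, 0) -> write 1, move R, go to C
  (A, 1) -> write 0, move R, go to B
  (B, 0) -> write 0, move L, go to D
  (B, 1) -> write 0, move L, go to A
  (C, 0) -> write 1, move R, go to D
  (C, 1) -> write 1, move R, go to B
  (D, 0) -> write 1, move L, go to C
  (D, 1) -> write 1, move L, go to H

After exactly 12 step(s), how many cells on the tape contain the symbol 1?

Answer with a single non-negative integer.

Answer: 0

Derivation:
Step 1: in state A at pos 0, read 0 -> (A,0)->write 1,move R,goto C. Now: state=C, head=1, tape[-1..2]=0100 (head:   ^)
Step 2: in state C at pos 1, read 0 -> (C,0)->write 1,move R,goto D. Now: state=D, head=2, tape[-1..3]=01100 (head:    ^)
Step 3: in state D at pos 2, read 0 -> (D,0)->write 1,move L,goto C. Now: state=C, head=1, tape[-1..3]=01110 (head:   ^)
Step 4: in state C at pos 1, read 1 -> (C,1)->write 1,move R,goto B. Now: state=B, head=2, tape[-1..3]=01110 (head:    ^)
Step 5: in state B at pos 2, read 1 -> (B,1)->write 0,move L,goto A. Now: state=A, head=1, tape[-1..3]=01100 (head:   ^)
Step 6: in state A at pos 1, read 1 -> (A,1)->write 0,move R,goto B. Now: state=B, head=2, tape[-1..3]=01000 (head:    ^)
Step 7: in state B at pos 2, read 0 -> (B,0)->write 0,move L,goto D. Now: state=D, head=1, tape[-1..3]=01000 (head:   ^)
Step 8: in state D at pos 1, read 0 -> (D,0)->write 1,move L,goto C. Now: state=C, head=0, tape[-1..3]=01100 (head:  ^)
Step 9: in state C at pos 0, read 1 -> (C,1)->write 1,move R,goto B. Now: state=B, head=1, tape[-1..3]=01100 (head:   ^)
Step 10: in state B at pos 1, read 1 -> (B,1)->write 0,move L,goto A. Now: state=A, head=0, tape[-1..3]=01000 (head:  ^)
Step 11: in state A at pos 0, read 1 -> (A,1)->write 0,move R,goto B. Now: state=B, head=1, tape[-1..3]=00000 (head:   ^)
Step 12: in state B at pos 1, read 0 -> (B,0)->write 0,move L,goto D. Now: state=D, head=0, tape[-1..3]=00000 (head:  ^)
No cell contains 1 after step 12 -> 0 cell(s)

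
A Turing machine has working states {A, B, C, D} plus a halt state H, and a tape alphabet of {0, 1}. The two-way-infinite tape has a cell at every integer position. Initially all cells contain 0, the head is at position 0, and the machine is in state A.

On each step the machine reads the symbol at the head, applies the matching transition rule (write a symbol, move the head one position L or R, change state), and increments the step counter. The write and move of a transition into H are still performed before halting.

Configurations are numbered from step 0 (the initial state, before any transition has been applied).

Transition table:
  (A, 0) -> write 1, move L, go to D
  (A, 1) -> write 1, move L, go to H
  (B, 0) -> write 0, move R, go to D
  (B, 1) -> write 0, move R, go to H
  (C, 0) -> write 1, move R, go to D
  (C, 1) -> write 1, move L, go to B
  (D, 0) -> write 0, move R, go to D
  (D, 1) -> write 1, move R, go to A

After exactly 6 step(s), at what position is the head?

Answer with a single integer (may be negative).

Step 1: in state A at pos 0, read 0 -> (A,0)->write 1,move L,goto D. Now: state=D, head=-1, tape[-2..1]=0010 (head:  ^)
Step 2: in state D at pos -1, read 0 -> (D,0)->write 0,move R,goto D. Now: state=D, head=0, tape[-2..1]=0010 (head:   ^)
Step 3: in state D at pos 0, read 1 -> (D,1)->write 1,move R,goto A. Now: state=A, head=1, tape[-2..2]=00100 (head:    ^)
Step 4: in state A at pos 1, read 0 -> (A,0)->write 1,move L,goto D. Now: state=D, head=0, tape[-2..2]=00110 (head:   ^)
Step 5: in state D at pos 0, read 1 -> (D,1)->write 1,move R,goto A. Now: state=A, head=1, tape[-2..2]=00110 (head:    ^)
Step 6: in state A at pos 1, read 1 -> (A,1)->write 1,move L,goto H. Now: state=H, head=0, tape[-2..2]=00110 (head:   ^)

Answer: 0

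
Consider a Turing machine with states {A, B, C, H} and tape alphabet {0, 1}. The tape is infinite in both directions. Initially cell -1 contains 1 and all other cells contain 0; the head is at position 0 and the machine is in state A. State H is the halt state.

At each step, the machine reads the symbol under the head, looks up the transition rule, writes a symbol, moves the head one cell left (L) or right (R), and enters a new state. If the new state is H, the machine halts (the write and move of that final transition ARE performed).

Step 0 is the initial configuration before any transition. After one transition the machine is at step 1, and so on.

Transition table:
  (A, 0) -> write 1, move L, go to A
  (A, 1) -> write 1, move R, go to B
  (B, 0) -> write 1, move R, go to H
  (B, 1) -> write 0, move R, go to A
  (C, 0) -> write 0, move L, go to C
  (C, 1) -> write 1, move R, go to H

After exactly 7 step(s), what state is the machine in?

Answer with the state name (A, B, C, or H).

Answer: A

Derivation:
Step 1: in state A at pos 0, read 0 -> (A,0)->write 1,move L,goto A. Now: state=A, head=-1, tape[-2..1]=0110 (head:  ^)
Step 2: in state A at pos -1, read 1 -> (A,1)->write 1,move R,goto B. Now: state=B, head=0, tape[-2..1]=0110 (head:   ^)
Step 3: in state B at pos 0, read 1 -> (B,1)->write 0,move R,goto A. Now: state=A, head=1, tape[-2..2]=01000 (head:    ^)
Step 4: in state A at pos 1, read 0 -> (A,0)->write 1,move L,goto A. Now: state=A, head=0, tape[-2..2]=01010 (head:   ^)
Step 5: in state A at pos 0, read 0 -> (A,0)->write 1,move L,goto A. Now: state=A, head=-1, tape[-2..2]=01110 (head:  ^)
Step 6: in state A at pos -1, read 1 -> (A,1)->write 1,move R,goto B. Now: state=B, head=0, tape[-2..2]=01110 (head:   ^)
Step 7: in state B at pos 0, read 1 -> (B,1)->write 0,move R,goto A. Now: state=A, head=1, tape[-2..2]=01010 (head:    ^)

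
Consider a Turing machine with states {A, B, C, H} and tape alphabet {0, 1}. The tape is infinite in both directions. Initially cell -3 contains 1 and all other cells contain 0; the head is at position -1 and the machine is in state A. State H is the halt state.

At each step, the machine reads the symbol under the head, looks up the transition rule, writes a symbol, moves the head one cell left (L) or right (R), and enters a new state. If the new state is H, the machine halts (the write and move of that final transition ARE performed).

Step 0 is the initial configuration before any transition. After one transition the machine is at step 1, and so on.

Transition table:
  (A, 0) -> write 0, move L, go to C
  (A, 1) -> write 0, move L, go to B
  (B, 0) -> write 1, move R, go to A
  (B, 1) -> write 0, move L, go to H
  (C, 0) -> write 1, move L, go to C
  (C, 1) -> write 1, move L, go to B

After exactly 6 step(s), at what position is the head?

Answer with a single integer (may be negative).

Step 1: in state A at pos -1, read 0 -> (A,0)->write 0,move L,goto C. Now: state=C, head=-2, tape[-4..0]=01000 (head:   ^)
Step 2: in state C at pos -2, read 0 -> (C,0)->write 1,move L,goto C. Now: state=C, head=-3, tape[-4..0]=01100 (head:  ^)
Step 3: in state C at pos -3, read 1 -> (C,1)->write 1,move L,goto B. Now: state=B, head=-4, tape[-5..0]=001100 (head:  ^)
Step 4: in state B at pos -4, read 0 -> (B,0)->write 1,move R,goto A. Now: state=A, head=-3, tape[-5..0]=011100 (head:   ^)
Step 5: in state A at pos -3, read 1 -> (A,1)->write 0,move L,goto B. Now: state=B, head=-4, tape[-5..0]=010100 (head:  ^)
Step 6: in state B at pos -4, read 1 -> (B,1)->write 0,move L,goto H. Now: state=H, head=-5, tape[-6..0]=0000100 (head:  ^)

Answer: -5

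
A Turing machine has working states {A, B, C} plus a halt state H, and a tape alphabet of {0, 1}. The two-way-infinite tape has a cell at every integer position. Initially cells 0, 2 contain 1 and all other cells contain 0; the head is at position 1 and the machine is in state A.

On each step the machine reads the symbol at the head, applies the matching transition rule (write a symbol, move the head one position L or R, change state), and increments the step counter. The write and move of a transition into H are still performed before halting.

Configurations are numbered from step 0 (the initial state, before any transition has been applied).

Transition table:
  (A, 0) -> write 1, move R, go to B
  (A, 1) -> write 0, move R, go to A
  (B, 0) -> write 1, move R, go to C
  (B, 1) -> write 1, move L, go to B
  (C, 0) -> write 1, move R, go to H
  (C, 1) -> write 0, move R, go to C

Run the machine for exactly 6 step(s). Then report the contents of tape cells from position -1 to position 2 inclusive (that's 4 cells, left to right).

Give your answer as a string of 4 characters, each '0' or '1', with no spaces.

Answer: 1011

Derivation:
Step 1: in state A at pos 1, read 0 -> (A,0)->write 1,move R,goto B. Now: state=B, head=2, tape[-1..3]=01110 (head:    ^)
Step 2: in state B at pos 2, read 1 -> (B,1)->write 1,move L,goto B. Now: state=B, head=1, tape[-1..3]=01110 (head:   ^)
Step 3: in state B at pos 1, read 1 -> (B,1)->write 1,move L,goto B. Now: state=B, head=0, tape[-1..3]=01110 (head:  ^)
Step 4: in state B at pos 0, read 1 -> (B,1)->write 1,move L,goto B. Now: state=B, head=-1, tape[-2..3]=001110 (head:  ^)
Step 5: in state B at pos -1, read 0 -> (B,0)->write 1,move R,goto C. Now: state=C, head=0, tape[-2..3]=011110 (head:   ^)
Step 6: in state C at pos 0, read 1 -> (C,1)->write 0,move R,goto C. Now: state=C, head=1, tape[-2..3]=010110 (head:    ^)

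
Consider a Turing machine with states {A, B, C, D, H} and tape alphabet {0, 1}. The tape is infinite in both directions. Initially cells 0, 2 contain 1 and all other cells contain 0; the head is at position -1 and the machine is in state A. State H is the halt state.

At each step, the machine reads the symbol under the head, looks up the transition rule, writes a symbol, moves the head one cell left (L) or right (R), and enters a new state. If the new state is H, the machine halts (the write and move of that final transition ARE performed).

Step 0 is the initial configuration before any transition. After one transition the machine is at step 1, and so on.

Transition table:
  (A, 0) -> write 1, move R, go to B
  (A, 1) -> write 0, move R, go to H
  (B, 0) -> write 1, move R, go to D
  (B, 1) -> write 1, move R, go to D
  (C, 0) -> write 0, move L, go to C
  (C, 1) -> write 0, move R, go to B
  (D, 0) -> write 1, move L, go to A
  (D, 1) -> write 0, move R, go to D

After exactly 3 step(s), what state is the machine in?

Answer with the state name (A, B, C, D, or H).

Step 1: in state A at pos -1, read 0 -> (A,0)->write 1,move R,goto B. Now: state=B, head=0, tape[-2..3]=011010 (head:   ^)
Step 2: in state B at pos 0, read 1 -> (B,1)->write 1,move R,goto D. Now: state=D, head=1, tape[-2..3]=011010 (head:    ^)
Step 3: in state D at pos 1, read 0 -> (D,0)->write 1,move L,goto A. Now: state=A, head=0, tape[-2..3]=011110 (head:   ^)

Answer: A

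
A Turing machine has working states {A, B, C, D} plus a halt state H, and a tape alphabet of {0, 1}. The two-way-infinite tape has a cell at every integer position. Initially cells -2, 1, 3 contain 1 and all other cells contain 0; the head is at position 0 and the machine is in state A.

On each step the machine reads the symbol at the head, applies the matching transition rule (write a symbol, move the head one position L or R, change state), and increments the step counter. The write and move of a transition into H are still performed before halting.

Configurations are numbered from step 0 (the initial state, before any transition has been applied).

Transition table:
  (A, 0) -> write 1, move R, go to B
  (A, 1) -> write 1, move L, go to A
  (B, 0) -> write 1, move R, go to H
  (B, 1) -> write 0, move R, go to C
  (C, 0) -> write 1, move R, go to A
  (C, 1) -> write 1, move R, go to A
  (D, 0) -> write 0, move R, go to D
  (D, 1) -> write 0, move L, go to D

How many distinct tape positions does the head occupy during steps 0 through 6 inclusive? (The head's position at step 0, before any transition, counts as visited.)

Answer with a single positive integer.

Step 1: in state A at pos 0, read 0 -> (A,0)->write 1,move R,goto B. Now: state=B, head=1, tape[-3..4]=01011010 (head:     ^)
Step 2: in state B at pos 1, read 1 -> (B,1)->write 0,move R,goto C. Now: state=C, head=2, tape[-3..4]=01010010 (head:      ^)
Step 3: in state C at pos 2, read 0 -> (C,0)->write 1,move R,goto A. Now: state=A, head=3, tape[-3..4]=01010110 (head:       ^)
Step 4: in state A at pos 3, read 1 -> (A,1)->write 1,move L,goto A. Now: state=A, head=2, tape[-3..4]=01010110 (head:      ^)
Step 5: in state A at pos 2, read 1 -> (A,1)->write 1,move L,goto A. Now: state=A, head=1, tape[-3..4]=01010110 (head:     ^)
Step 6: in state A at pos 1, read 0 -> (A,0)->write 1,move R,goto B. Now: state=B, head=2, tape[-3..4]=01011110 (head:      ^)
Head positions at steps 0..6: starting at 0, distinct positions visited = {0, 1, 2, 3} -> 4 position(s)

Answer: 4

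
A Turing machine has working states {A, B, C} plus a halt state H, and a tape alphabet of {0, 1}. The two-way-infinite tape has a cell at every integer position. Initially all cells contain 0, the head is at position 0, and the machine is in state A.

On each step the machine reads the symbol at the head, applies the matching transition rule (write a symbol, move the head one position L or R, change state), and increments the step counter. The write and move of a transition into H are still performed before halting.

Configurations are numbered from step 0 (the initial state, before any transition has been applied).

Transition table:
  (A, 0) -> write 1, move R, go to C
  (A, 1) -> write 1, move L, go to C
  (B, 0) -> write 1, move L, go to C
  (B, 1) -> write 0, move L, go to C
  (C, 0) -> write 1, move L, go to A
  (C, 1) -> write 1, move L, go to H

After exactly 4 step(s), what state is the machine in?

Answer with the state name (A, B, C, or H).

Answer: A

Derivation:
Step 1: in state A at pos 0, read 0 -> (A,0)->write 1,move R,goto C. Now: state=C, head=1, tape[-1..2]=0100 (head:   ^)
Step 2: in state C at pos 1, read 0 -> (C,0)->write 1,move L,goto A. Now: state=A, head=0, tape[-1..2]=0110 (head:  ^)
Step 3: in state A at pos 0, read 1 -> (A,1)->write 1,move L,goto C. Now: state=C, head=-1, tape[-2..2]=00110 (head:  ^)
Step 4: in state C at pos -1, read 0 -> (C,0)->write 1,move L,goto A. Now: state=A, head=-2, tape[-3..2]=001110 (head:  ^)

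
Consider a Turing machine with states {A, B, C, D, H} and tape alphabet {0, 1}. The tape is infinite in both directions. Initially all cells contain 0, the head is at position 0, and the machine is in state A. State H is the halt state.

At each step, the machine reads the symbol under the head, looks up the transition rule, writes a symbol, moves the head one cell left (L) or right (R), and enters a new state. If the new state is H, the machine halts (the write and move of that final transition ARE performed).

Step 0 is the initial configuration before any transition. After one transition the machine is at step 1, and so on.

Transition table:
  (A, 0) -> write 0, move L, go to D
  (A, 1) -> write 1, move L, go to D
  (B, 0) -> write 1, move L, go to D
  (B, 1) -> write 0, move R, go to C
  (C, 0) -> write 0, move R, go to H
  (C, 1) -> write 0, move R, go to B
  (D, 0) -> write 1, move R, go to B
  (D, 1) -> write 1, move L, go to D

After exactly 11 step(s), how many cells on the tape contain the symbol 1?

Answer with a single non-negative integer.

Answer: 2

Derivation:
Step 1: in state A at pos 0, read 0 -> (A,0)->write 0,move L,goto D. Now: state=D, head=-1, tape[-2..1]=0000 (head:  ^)
Step 2: in state D at pos -1, read 0 -> (D,0)->write 1,move R,goto B. Now: state=B, head=0, tape[-2..1]=0100 (head:   ^)
Step 3: in state B at pos 0, read 0 -> (B,0)->write 1,move L,goto D. Now: state=D, head=-1, tape[-2..1]=0110 (head:  ^)
Step 4: in state D at pos -1, read 1 -> (D,1)->write 1,move L,goto D. Now: state=D, head=-2, tape[-3..1]=00110 (head:  ^)
Step 5: in state D at pos -2, read 0 -> (D,0)->write 1,move R,goto B. Now: state=B, head=-1, tape[-3..1]=01110 (head:   ^)
Step 6: in state B at pos -1, read 1 -> (B,1)->write 0,move R,goto C. Now: state=C, head=0, tape[-3..1]=01010 (head:    ^)
Step 7: in state C at pos 0, read 1 -> (C,1)->write 0,move R,goto B. Now: state=B, head=1, tape[-3..2]=010000 (head:     ^)
Step 8: in state B at pos 1, read 0 -> (B,0)->write 1,move L,goto D. Now: state=D, head=0, tape[-3..2]=010010 (head:    ^)
Step 9: in state D at pos 0, read 0 -> (D,0)->write 1,move R,goto B. Now: state=B, head=1, tape[-3..2]=010110 (head:     ^)
Step 10: in state B at pos 1, read 1 -> (B,1)->write 0,move R,goto C. Now: state=C, head=2, tape[-3..3]=0101000 (head:      ^)
Step 11: in state C at pos 2, read 0 -> (C,0)->write 0,move R,goto H. Now: state=H, head=3, tape[-3..4]=01010000 (head:       ^)
Cells containing 1 after step 11: {-2, 0} -> 2 cell(s)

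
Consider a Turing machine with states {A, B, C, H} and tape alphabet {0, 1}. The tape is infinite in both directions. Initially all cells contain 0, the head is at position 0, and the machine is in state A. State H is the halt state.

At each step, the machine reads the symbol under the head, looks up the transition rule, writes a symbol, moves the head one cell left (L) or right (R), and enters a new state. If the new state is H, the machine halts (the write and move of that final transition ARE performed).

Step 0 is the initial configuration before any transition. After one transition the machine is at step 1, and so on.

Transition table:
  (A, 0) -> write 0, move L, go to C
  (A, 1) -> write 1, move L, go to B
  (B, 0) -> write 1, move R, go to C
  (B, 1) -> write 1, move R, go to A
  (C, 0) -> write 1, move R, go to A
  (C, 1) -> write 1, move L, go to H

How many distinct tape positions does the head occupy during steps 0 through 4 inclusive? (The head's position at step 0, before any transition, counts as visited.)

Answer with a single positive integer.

Step 1: in state A at pos 0, read 0 -> (A,0)->write 0,move L,goto C. Now: state=C, head=-1, tape[-2..1]=0000 (head:  ^)
Step 2: in state C at pos -1, read 0 -> (C,0)->write 1,move R,goto A. Now: state=A, head=0, tape[-2..1]=0100 (head:   ^)
Step 3: in state A at pos 0, read 0 -> (A,0)->write 0,move L,goto C. Now: state=C, head=-1, tape[-2..1]=0100 (head:  ^)
Step 4: in state C at pos -1, read 1 -> (C,1)->write 1,move L,goto H. Now: state=H, head=-2, tape[-3..1]=00100 (head:  ^)
Head positions at steps 0..4: starting at 0, distinct positions visited = {-2, -1, 0} -> 3 position(s)

Answer: 3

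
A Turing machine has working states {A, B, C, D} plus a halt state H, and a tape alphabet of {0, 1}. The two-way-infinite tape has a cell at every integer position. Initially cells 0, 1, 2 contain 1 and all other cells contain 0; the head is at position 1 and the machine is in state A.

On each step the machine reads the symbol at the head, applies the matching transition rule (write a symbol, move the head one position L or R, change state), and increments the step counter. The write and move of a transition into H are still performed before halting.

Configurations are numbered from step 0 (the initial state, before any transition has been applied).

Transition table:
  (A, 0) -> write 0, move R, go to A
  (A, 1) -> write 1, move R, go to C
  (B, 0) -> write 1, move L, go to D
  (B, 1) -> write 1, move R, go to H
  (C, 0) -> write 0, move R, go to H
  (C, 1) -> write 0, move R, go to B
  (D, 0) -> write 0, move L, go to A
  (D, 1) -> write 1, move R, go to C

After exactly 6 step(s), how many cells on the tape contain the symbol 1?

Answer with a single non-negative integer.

Answer: 3

Derivation:
Step 1: in state A at pos 1, read 1 -> (A,1)->write 1,move R,goto C. Now: state=C, head=2, tape[-1..3]=01110 (head:    ^)
Step 2: in state C at pos 2, read 1 -> (C,1)->write 0,move R,goto B. Now: state=B, head=3, tape[-1..4]=011000 (head:     ^)
Step 3: in state B at pos 3, read 0 -> (B,0)->write 1,move L,goto D. Now: state=D, head=2, tape[-1..4]=011010 (head:    ^)
Step 4: in state D at pos 2, read 0 -> (D,0)->write 0,move L,goto A. Now: state=A, head=1, tape[-1..4]=011010 (head:   ^)
Step 5: in state A at pos 1, read 1 -> (A,1)->write 1,move R,goto C. Now: state=C, head=2, tape[-1..4]=011010 (head:    ^)
Step 6: in state C at pos 2, read 0 -> (C,0)->write 0,move R,goto H. Now: state=H, head=3, tape[-1..4]=011010 (head:     ^)
Cells containing 1 after step 6: {0, 1, 3} -> 3 cell(s)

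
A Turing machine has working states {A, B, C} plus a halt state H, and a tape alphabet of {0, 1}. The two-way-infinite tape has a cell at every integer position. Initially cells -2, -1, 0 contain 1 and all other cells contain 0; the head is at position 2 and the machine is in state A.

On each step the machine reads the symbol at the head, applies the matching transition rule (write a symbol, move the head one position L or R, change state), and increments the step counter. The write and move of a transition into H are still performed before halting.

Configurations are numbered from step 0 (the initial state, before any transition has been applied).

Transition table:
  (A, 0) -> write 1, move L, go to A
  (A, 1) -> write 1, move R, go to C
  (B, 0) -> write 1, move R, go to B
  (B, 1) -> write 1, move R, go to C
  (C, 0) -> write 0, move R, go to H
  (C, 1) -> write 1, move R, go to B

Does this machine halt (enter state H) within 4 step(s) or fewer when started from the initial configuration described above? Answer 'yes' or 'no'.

Answer: no

Derivation:
Step 1: in state A at pos 2, read 0 -> (A,0)->write 1,move L,goto A. Now: state=A, head=1, tape[-3..3]=0111010 (head:     ^)
Step 2: in state A at pos 1, read 0 -> (A,0)->write 1,move L,goto A. Now: state=A, head=0, tape[-3..3]=0111110 (head:    ^)
Step 3: in state A at pos 0, read 1 -> (A,1)->write 1,move R,goto C. Now: state=C, head=1, tape[-3..3]=0111110 (head:     ^)
Step 4: in state C at pos 1, read 1 -> (C,1)->write 1,move R,goto B. Now: state=B, head=2, tape[-3..3]=0111110 (head:      ^)
After 4 step(s): state = B (not H) -> not halted within 4 -> no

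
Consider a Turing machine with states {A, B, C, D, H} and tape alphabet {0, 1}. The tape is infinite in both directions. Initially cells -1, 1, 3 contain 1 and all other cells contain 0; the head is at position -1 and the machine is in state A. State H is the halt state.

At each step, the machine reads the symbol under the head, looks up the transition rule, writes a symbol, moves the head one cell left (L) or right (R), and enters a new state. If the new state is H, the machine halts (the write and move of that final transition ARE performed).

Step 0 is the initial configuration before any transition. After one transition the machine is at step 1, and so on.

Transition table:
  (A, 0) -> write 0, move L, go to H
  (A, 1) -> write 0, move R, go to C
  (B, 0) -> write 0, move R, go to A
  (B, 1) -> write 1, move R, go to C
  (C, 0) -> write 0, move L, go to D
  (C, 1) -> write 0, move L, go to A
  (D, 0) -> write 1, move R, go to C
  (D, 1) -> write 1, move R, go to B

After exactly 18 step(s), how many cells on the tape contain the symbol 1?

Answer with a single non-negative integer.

Step 1: in state A at pos -1, read 1 -> (A,1)->write 0,move R,goto C. Now: state=C, head=0, tape[-2..4]=0001010 (head:   ^)
Step 2: in state C at pos 0, read 0 -> (C,0)->write 0,move L,goto D. Now: state=D, head=-1, tape[-2..4]=0001010 (head:  ^)
Step 3: in state D at pos -1, read 0 -> (D,0)->write 1,move R,goto C. Now: state=C, head=0, tape[-2..4]=0101010 (head:   ^)
Step 4: in state C at pos 0, read 0 -> (C,0)->write 0,move L,goto D. Now: state=D, head=-1, tape[-2..4]=0101010 (head:  ^)
Step 5: in state D at pos -1, read 1 -> (D,1)->write 1,move R,goto B. Now: state=B, head=0, tape[-2..4]=0101010 (head:   ^)
Step 6: in state B at pos 0, read 0 -> (B,0)->write 0,move R,goto A. Now: state=A, head=1, tape[-2..4]=0101010 (head:    ^)
Step 7: in state A at pos 1, read 1 -> (A,1)->write 0,move R,goto C. Now: state=C, head=2, tape[-2..4]=0100010 (head:     ^)
Step 8: in state C at pos 2, read 0 -> (C,0)->write 0,move L,goto D. Now: state=D, head=1, tape[-2..4]=0100010 (head:    ^)
Step 9: in state D at pos 1, read 0 -> (D,0)->write 1,move R,goto C. Now: state=C, head=2, tape[-2..4]=0101010 (head:     ^)
Step 10: in state C at pos 2, read 0 -> (C,0)->write 0,move L,goto D. Now: state=D, head=1, tape[-2..4]=0101010 (head:    ^)
Step 11: in state D at pos 1, read 1 -> (D,1)->write 1,move R,goto B. Now: state=B, head=2, tape[-2..4]=0101010 (head:     ^)
Step 12: in state B at pos 2, read 0 -> (B,0)->write 0,move R,goto A. Now: state=A, head=3, tape[-2..4]=0101010 (head:      ^)
Step 13: in state A at pos 3, read 1 -> (A,1)->write 0,move R,goto C. Now: state=C, head=4, tape[-2..5]=01010000 (head:       ^)
Step 14: in state C at pos 4, read 0 -> (C,0)->write 0,move L,goto D. Now: state=D, head=3, tape[-2..5]=01010000 (head:      ^)
Step 15: in state D at pos 3, read 0 -> (D,0)->write 1,move R,goto C. Now: state=C, head=4, tape[-2..5]=01010100 (head:       ^)
Step 16: in state C at pos 4, read 0 -> (C,0)->write 0,move L,goto D. Now: state=D, head=3, tape[-2..5]=01010100 (head:      ^)
Step 17: in state D at pos 3, read 1 -> (D,1)->write 1,move R,goto B. Now: state=B, head=4, tape[-2..5]=01010100 (head:       ^)
Step 18: in state B at pos 4, read 0 -> (B,0)->write 0,move R,goto A. Now: state=A, head=5, tape[-2..6]=010101000 (head:        ^)
Cells containing 1 after step 18: {-1, 1, 3} -> 3 cell(s)

Answer: 3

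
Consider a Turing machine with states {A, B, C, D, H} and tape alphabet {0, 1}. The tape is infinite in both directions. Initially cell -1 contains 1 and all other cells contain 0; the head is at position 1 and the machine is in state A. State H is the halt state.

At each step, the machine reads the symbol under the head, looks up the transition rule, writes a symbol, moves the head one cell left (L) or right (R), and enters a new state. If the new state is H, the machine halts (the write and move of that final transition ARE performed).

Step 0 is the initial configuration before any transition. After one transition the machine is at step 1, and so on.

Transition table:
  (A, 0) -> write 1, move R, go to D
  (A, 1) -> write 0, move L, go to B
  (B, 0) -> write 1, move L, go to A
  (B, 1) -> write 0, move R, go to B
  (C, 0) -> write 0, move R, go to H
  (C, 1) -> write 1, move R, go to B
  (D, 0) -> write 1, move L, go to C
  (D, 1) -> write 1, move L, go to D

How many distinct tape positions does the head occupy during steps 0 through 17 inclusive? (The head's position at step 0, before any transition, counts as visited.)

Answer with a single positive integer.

Step 1: in state A at pos 1, read 0 -> (A,0)->write 1,move R,goto D. Now: state=D, head=2, tape[-2..3]=010100 (head:     ^)
Step 2: in state D at pos 2, read 0 -> (D,0)->write 1,move L,goto C. Now: state=C, head=1, tape[-2..3]=010110 (head:    ^)
Step 3: in state C at pos 1, read 1 -> (C,1)->write 1,move R,goto B. Now: state=B, head=2, tape[-2..3]=010110 (head:     ^)
Step 4: in state B at pos 2, read 1 -> (B,1)->write 0,move R,goto B. Now: state=B, head=3, tape[-2..4]=0101000 (head:      ^)
Step 5: in state B at pos 3, read 0 -> (B,0)->write 1,move L,goto A. Now: state=A, head=2, tape[-2..4]=0101010 (head:     ^)
Step 6: in state A at pos 2, read 0 -> (A,0)->write 1,move R,goto D. Now: state=D, head=3, tape[-2..4]=0101110 (head:      ^)
Step 7: in state D at pos 3, read 1 -> (D,1)->write 1,move L,goto D. Now: state=D, head=2, tape[-2..4]=0101110 (head:     ^)
Step 8: in state D at pos 2, read 1 -> (D,1)->write 1,move L,goto D. Now: state=D, head=1, tape[-2..4]=0101110 (head:    ^)
Step 9: in state D at pos 1, read 1 -> (D,1)->write 1,move L,goto D. Now: state=D, head=0, tape[-2..4]=0101110 (head:   ^)
Step 10: in state D at pos 0, read 0 -> (D,0)->write 1,move L,goto C. Now: state=C, head=-1, tape[-2..4]=0111110 (head:  ^)
Step 11: in state C at pos -1, read 1 -> (C,1)->write 1,move R,goto B. Now: state=B, head=0, tape[-2..4]=0111110 (head:   ^)
Step 12: in state B at pos 0, read 1 -> (B,1)->write 0,move R,goto B. Now: state=B, head=1, tape[-2..4]=0101110 (head:    ^)
Step 13: in state B at pos 1, read 1 -> (B,1)->write 0,move R,goto B. Now: state=B, head=2, tape[-2..4]=0100110 (head:     ^)
Step 14: in state B at pos 2, read 1 -> (B,1)->write 0,move R,goto B. Now: state=B, head=3, tape[-2..4]=0100010 (head:      ^)
Step 15: in state B at pos 3, read 1 -> (B,1)->write 0,move R,goto B. Now: state=B, head=4, tape[-2..5]=01000000 (head:       ^)
Step 16: in state B at pos 4, read 0 -> (B,0)->write 1,move L,goto A. Now: state=A, head=3, tape[-2..5]=01000010 (head:      ^)
Step 17: in state A at pos 3, read 0 -> (A,0)->write 1,move R,goto D. Now: state=D, head=4, tape[-2..5]=01000110 (head:       ^)
Head positions at steps 0..17: starting at 1, distinct positions visited = {-1, 0, 1, 2, 3, 4} -> 6 position(s)

Answer: 6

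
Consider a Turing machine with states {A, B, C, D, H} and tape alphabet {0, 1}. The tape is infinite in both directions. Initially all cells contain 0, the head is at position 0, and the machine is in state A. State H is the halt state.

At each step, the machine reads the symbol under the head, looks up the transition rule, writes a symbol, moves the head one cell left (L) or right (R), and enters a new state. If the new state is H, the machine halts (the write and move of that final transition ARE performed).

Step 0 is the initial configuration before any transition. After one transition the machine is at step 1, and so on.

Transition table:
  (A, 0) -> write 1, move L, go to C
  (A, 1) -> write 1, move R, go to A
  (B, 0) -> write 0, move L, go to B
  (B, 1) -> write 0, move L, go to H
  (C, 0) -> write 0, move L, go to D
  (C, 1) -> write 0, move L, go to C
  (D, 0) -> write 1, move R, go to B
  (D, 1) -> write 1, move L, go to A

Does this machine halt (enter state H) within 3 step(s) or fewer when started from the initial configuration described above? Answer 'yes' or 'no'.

Answer: no

Derivation:
Step 1: in state A at pos 0, read 0 -> (A,0)->write 1,move L,goto C. Now: state=C, head=-1, tape[-2..1]=0010 (head:  ^)
Step 2: in state C at pos -1, read 0 -> (C,0)->write 0,move L,goto D. Now: state=D, head=-2, tape[-3..1]=00010 (head:  ^)
Step 3: in state D at pos -2, read 0 -> (D,0)->write 1,move R,goto B. Now: state=B, head=-1, tape[-3..1]=01010 (head:   ^)
After 3 step(s): state = B (not H) -> not halted within 3 -> no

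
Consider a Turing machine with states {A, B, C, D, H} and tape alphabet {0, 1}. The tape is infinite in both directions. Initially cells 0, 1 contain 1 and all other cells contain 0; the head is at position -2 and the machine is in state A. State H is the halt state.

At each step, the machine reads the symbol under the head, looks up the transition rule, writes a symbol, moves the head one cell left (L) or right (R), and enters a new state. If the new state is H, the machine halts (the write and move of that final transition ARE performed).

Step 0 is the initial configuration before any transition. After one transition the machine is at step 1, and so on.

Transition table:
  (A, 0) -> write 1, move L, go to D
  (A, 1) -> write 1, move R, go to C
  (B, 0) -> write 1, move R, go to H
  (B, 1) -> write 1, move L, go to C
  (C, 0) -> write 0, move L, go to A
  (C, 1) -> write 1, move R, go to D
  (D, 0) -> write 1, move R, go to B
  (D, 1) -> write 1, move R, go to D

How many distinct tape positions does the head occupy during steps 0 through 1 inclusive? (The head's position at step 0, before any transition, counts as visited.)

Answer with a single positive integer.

Answer: 2

Derivation:
Step 1: in state A at pos -2, read 0 -> (A,0)->write 1,move L,goto D. Now: state=D, head=-3, tape[-4..2]=0010110 (head:  ^)
Head positions at steps 0..1: starting at -2, distinct positions visited = {-3, -2} -> 2 position(s)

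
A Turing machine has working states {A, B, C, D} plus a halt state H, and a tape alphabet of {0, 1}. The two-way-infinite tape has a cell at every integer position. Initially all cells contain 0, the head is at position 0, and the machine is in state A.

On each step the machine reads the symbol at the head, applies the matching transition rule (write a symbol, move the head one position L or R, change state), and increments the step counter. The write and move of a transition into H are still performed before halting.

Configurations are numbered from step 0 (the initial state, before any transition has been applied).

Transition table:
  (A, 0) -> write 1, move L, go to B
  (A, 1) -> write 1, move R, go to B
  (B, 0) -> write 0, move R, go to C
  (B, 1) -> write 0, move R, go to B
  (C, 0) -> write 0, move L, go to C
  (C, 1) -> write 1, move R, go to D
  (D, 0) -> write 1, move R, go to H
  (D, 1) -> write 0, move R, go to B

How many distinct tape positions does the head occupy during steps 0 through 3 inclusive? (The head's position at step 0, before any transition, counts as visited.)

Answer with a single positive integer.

Answer: 3

Derivation:
Step 1: in state A at pos 0, read 0 -> (A,0)->write 1,move L,goto B. Now: state=B, head=-1, tape[-2..1]=0010 (head:  ^)
Step 2: in state B at pos -1, read 0 -> (B,0)->write 0,move R,goto C. Now: state=C, head=0, tape[-2..1]=0010 (head:   ^)
Step 3: in state C at pos 0, read 1 -> (C,1)->write 1,move R,goto D. Now: state=D, head=1, tape[-2..2]=00100 (head:    ^)
Head positions at steps 0..3: starting at 0, distinct positions visited = {-1, 0, 1} -> 3 position(s)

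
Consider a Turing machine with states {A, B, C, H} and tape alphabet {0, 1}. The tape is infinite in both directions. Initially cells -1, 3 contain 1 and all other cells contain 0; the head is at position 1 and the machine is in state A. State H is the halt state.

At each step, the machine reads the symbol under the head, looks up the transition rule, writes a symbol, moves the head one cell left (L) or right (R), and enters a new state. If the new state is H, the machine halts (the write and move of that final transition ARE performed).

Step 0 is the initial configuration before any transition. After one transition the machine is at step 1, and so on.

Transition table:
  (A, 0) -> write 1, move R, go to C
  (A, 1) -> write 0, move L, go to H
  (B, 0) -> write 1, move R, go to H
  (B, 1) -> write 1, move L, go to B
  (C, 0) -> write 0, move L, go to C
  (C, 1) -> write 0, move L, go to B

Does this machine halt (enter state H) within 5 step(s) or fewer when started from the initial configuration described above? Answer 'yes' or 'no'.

Answer: yes

Derivation:
Step 1: in state A at pos 1, read 0 -> (A,0)->write 1,move R,goto C. Now: state=C, head=2, tape[-2..4]=0101010 (head:     ^)
Step 2: in state C at pos 2, read 0 -> (C,0)->write 0,move L,goto C. Now: state=C, head=1, tape[-2..4]=0101010 (head:    ^)
Step 3: in state C at pos 1, read 1 -> (C,1)->write 0,move L,goto B. Now: state=B, head=0, tape[-2..4]=0100010 (head:   ^)
Step 4: in state B at pos 0, read 0 -> (B,0)->write 1,move R,goto H. Now: state=H, head=1, tape[-2..4]=0110010 (head:    ^)
State H reached at step 4; 4 <= 5 -> yes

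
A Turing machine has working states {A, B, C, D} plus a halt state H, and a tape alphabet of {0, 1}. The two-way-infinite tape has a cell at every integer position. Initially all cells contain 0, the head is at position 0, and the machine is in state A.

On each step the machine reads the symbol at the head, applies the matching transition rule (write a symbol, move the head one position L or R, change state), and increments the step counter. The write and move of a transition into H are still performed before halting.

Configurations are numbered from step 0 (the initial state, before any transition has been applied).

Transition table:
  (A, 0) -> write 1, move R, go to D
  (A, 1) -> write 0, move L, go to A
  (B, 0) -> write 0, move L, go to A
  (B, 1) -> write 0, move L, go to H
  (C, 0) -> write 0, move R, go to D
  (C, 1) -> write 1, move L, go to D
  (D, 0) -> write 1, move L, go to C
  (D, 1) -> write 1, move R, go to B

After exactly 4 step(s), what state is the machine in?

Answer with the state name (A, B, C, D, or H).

Answer: C

Derivation:
Step 1: in state A at pos 0, read 0 -> (A,0)->write 1,move R,goto D. Now: state=D, head=1, tape[-1..2]=0100 (head:   ^)
Step 2: in state D at pos 1, read 0 -> (D,0)->write 1,move L,goto C. Now: state=C, head=0, tape[-1..2]=0110 (head:  ^)
Step 3: in state C at pos 0, read 1 -> (C,1)->write 1,move L,goto D. Now: state=D, head=-1, tape[-2..2]=00110 (head:  ^)
Step 4: in state D at pos -1, read 0 -> (D,0)->write 1,move L,goto C. Now: state=C, head=-2, tape[-3..2]=001110 (head:  ^)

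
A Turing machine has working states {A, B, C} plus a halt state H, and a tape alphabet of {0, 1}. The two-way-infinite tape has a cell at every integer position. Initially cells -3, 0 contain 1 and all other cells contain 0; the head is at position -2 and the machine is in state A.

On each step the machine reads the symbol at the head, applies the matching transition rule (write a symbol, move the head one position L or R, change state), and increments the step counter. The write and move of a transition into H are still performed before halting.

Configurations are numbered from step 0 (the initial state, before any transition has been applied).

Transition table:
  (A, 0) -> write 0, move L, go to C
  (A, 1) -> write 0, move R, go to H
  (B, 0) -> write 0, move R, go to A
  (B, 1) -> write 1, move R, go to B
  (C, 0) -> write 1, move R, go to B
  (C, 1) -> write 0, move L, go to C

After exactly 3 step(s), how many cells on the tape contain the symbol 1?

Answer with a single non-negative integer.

Step 1: in state A at pos -2, read 0 -> (A,0)->write 0,move L,goto C. Now: state=C, head=-3, tape[-4..1]=010010 (head:  ^)
Step 2: in state C at pos -3, read 1 -> (C,1)->write 0,move L,goto C. Now: state=C, head=-4, tape[-5..1]=0000010 (head:  ^)
Step 3: in state C at pos -4, read 0 -> (C,0)->write 1,move R,goto B. Now: state=B, head=-3, tape[-5..1]=0100010 (head:   ^)
Cells containing 1 after step 3: {-4, 0} -> 2 cell(s)

Answer: 2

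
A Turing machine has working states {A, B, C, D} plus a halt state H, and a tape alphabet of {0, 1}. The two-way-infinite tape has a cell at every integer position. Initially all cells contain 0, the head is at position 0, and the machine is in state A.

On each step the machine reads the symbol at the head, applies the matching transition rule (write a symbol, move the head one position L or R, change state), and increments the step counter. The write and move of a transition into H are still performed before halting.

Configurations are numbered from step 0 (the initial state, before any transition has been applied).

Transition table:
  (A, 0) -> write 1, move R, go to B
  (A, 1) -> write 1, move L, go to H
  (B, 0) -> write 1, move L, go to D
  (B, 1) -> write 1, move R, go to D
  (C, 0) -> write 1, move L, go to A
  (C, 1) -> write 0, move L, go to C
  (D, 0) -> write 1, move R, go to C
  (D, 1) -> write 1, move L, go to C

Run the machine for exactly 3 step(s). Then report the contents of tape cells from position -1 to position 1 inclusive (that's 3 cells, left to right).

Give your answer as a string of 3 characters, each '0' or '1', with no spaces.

Step 1: in state A at pos 0, read 0 -> (A,0)->write 1,move R,goto B. Now: state=B, head=1, tape[-1..2]=0100 (head:   ^)
Step 2: in state B at pos 1, read 0 -> (B,0)->write 1,move L,goto D. Now: state=D, head=0, tape[-1..2]=0110 (head:  ^)
Step 3: in state D at pos 0, read 1 -> (D,1)->write 1,move L,goto C. Now: state=C, head=-1, tape[-2..2]=00110 (head:  ^)

Answer: 011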